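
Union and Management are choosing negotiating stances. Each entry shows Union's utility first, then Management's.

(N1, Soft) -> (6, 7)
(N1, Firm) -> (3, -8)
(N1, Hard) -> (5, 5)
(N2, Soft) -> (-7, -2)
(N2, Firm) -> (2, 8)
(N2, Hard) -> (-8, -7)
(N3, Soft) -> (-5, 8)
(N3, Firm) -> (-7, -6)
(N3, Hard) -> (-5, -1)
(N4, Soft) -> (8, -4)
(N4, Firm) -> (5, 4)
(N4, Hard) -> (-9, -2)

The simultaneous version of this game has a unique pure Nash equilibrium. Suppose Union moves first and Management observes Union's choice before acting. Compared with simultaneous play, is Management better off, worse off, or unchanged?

Solve by backward induction (Union leads).
- N1: BR = Soft, leader payoff 6.
- N2: BR = Firm, leader payoff 2.
- N3: BR = Soft, leader payoff -5.
- N4: BR = Firm, leader payoff 5.
Union's induced payoffs are 6, 2, -5, 5, so Union commits to N1. Subgame-perfect outcome: (N1, Soft) with payoffs (6, 7).
Under simultaneous play:
Union's best replies: Soft→N4; Firm→N4; Hard→N1.
Management's best replies: N1→Soft; N2→Firm; N3→Soft; N4→Firm.
The unique mutual best reply is (N4, Firm), giving (5, 4).
Management earns 7 sequentially versus 4 at the Nash outcome: better off.

better off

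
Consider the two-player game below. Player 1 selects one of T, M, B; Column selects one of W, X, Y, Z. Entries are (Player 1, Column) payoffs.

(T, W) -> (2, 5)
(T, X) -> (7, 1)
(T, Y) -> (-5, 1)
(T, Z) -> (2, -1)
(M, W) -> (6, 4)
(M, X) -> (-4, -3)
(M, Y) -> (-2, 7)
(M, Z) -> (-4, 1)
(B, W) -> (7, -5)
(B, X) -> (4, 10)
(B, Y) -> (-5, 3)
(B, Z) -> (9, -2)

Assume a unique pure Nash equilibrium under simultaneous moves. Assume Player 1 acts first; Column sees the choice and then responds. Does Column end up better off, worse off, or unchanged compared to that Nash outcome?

Backward induction with Player 1 moving first.
- T: BR = W, leader payoff 2.
- M: BR = Y, leader payoff -2.
- B: BR = X, leader payoff 4.
Maximizing over 2, -2, 4, Player 1 chooses B. Subgame-perfect outcome: (B, X) with payoffs (4, 10).
For the simultaneous game, intersect best replies.
Player 1's best replies: W→B; X→T; Y→M; Z→B.
Column's best replies: T→W; M→Y; B→X.
Only (M, Y) has each player best-responding; Nash payoffs (-2, 7).
Column earns 10 sequentially versus 7 at the Nash outcome: better off.

better off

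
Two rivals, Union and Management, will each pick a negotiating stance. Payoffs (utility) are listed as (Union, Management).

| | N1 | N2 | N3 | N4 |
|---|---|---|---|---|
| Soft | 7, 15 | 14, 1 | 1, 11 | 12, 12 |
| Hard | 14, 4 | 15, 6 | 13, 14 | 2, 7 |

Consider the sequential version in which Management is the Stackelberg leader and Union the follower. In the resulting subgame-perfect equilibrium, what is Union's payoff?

13

Union best-responds to each possible Management move:
- N1: BR = Hard, leader payoff 4.
- N2: BR = Hard, leader payoff 6.
- N3: BR = Hard, leader payoff 14.
- N4: BR = Soft, leader payoff 12.
Among 4, 6, 14, 12, the best is 14 at N3. Subgame-perfect outcome: (Hard, N3) with payoffs (13, 14).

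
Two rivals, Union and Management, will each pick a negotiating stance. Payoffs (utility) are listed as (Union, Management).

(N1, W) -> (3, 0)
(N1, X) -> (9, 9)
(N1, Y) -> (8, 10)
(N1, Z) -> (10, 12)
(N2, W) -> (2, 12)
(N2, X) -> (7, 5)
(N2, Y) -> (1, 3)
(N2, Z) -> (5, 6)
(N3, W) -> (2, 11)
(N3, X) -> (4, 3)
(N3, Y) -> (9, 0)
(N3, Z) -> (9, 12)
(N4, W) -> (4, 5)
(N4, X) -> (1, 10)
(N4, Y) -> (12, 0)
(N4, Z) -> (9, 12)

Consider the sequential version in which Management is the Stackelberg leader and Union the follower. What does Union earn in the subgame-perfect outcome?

Union best-responds to each possible Management move:
- W → Union plays N4 (best of 3, 2, 2, 4); Management gets 5.
- X → Union plays N1 (best of 9, 7, 4, 1); Management gets 9.
- Y → Union plays N4 (best of 8, 1, 9, 12); Management gets 0.
- Z → Union plays N1 (best of 10, 5, 9, 9); Management gets 12.
Management's induced payoffs are 5, 9, 0, 12, so Management commits to Z. Subgame-perfect outcome: (N1, Z) with payoffs (10, 12).

10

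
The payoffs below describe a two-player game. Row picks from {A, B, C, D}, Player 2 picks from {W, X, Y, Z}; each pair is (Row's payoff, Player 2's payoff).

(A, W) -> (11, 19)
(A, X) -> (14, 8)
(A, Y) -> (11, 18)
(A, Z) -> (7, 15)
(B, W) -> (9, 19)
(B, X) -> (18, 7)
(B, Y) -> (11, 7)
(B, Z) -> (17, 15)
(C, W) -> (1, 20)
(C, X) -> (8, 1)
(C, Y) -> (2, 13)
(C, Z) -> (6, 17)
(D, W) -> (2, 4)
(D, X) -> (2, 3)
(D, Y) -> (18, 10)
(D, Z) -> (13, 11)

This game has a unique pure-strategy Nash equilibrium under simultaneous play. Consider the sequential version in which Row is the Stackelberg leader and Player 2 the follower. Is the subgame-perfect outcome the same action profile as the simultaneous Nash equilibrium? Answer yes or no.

no

Backward induction with Row moving first.
- A: Player 2 compares 19, 8, 18, 15 and picks W; Row would get 11.
- B: Player 2 compares 19, 7, 7, 15 and picks W; Row would get 9.
- C: Player 2 compares 20, 1, 13, 17 and picks W; Row would get 1.
- D: Player 2 compares 4, 3, 10, 11 and picks Z; Row would get 13.
Row's induced payoffs are 11, 9, 1, 13, so Row commits to D. Subgame-perfect outcome: (D, Z) with payoffs (13, 11).
Under simultaneous play:
Row's best replies: W→A; X→B; Y→D; Z→B.
Player 2's best replies: A→W; B→W; C→W; D→Z.
The unique mutual best reply is (A, W), giving (11, 19).
Sequential outcome (D, Z) differs from the Nash profile (A, W).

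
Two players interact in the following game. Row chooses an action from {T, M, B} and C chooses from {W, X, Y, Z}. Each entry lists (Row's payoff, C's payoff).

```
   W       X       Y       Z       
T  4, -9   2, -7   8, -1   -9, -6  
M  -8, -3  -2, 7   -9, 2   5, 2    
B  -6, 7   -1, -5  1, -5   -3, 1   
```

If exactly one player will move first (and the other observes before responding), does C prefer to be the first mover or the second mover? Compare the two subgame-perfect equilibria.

first

If Row leads: C's best replies are T→Y, M→X, B→W; Row's induced payoffs 8, -2, -6; outcome (T, Y), payoffs (8, -1).
If C leads: Row's best replies are W→T, X→T, Y→T, Z→M; C's induced payoffs -9, -7, -1, 2; outcome (M, Z), payoffs (5, 2).
C gets 2 moving first and -1 moving second, so C prefers to move first.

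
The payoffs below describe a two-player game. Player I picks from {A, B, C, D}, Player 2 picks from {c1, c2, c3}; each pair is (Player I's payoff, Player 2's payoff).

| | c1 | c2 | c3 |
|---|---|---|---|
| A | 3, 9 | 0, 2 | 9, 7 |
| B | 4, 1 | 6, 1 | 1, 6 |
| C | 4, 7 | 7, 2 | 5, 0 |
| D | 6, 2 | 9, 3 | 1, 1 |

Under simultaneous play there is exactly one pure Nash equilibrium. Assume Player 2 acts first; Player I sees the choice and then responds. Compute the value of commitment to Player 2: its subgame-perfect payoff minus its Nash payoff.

4

Work backward from Player I's decision.
- c1: Player I compares 3, 4, 4, 6 and picks D; Player 2 would get 2.
- c2: Player I compares 0, 6, 7, 9 and picks D; Player 2 would get 3.
- c3: Player I compares 9, 1, 5, 1 and picks A; Player 2 would get 7.
Player 2's induced payoffs are 2, 3, 7, so Player 2 commits to c3. Subgame-perfect outcome: (A, c3) with payoffs (9, 7).
For the simultaneous game, intersect best replies.
Player I's best replies: c1→D; c2→D; c3→A.
Player 2's best replies: A→c1; B→c3; C→c1; D→c2.
The unique mutual best reply is (D, c2), giving (9, 3).
Player 2's commitment gain: 7 − 3 = 4.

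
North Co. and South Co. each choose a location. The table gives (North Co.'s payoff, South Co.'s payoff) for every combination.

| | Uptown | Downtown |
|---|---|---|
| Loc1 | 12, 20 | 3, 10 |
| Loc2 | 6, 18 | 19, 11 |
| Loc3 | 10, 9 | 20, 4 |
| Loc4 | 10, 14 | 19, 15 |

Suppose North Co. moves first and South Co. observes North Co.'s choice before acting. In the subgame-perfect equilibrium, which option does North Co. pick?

Loc4

Backward induction with North Co. moving first.
- Loc1: BR = Uptown, leader payoff 12.
- Loc2: BR = Uptown, leader payoff 6.
- Loc3: BR = Uptown, leader payoff 10.
- Loc4: BR = Downtown, leader payoff 19.
Among 12, 6, 10, 19, the best is 19 at Loc4. Subgame-perfect outcome: (Loc4, Downtown) with payoffs (19, 15).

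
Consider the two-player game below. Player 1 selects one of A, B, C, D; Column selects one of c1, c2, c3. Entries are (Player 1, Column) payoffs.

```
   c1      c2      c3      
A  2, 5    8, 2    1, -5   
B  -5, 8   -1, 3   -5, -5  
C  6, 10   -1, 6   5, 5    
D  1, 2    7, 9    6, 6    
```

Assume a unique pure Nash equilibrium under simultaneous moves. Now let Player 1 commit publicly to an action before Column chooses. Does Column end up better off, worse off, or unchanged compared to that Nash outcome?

Backward induction with Player 1 moving first.
- A: Column compares 5, 2, -5 and picks c1; Player 1 would get 2.
- B: Column compares 8, 3, -5 and picks c1; Player 1 would get -5.
- C: Column compares 10, 6, 5 and picks c1; Player 1 would get 6.
- D: Column compares 2, 9, 6 and picks c2; Player 1 would get 7.
Among 2, -5, 6, 7, the best is 7 at D. Subgame-perfect outcome: (D, c2) with payoffs (7, 9).
Now find the simultaneous Nash equilibrium.
Player 1's best replies: c1→C; c2→A; c3→D.
Column's best replies: A→c1; B→c1; C→c1; D→c2.
Only (C, c1) has each player best-responding; Nash payoffs (6, 10).
Column earns 9 sequentially versus 10 at the Nash outcome: worse off.

worse off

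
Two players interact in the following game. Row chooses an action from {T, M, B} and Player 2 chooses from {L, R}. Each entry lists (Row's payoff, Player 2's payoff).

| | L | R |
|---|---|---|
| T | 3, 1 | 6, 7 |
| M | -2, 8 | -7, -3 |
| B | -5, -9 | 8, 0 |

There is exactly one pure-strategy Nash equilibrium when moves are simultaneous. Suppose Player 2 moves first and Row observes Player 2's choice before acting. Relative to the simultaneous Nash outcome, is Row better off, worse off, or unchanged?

worse off

Work backward from Row's decision.
- L: BR = T, leader payoff 1.
- R: BR = B, leader payoff 0.
Maximizing over 1, 0, Player 2 chooses L. Subgame-perfect outcome: (T, L) with payoffs (3, 1).
Now find the simultaneous Nash equilibrium.
Row's best replies: L→T; R→B.
Player 2's best replies: T→R; M→L; B→R.
Only (B, R) has each player best-responding; Nash payoffs (8, 0).
Row earns 3 sequentially versus 8 at the Nash outcome: worse off.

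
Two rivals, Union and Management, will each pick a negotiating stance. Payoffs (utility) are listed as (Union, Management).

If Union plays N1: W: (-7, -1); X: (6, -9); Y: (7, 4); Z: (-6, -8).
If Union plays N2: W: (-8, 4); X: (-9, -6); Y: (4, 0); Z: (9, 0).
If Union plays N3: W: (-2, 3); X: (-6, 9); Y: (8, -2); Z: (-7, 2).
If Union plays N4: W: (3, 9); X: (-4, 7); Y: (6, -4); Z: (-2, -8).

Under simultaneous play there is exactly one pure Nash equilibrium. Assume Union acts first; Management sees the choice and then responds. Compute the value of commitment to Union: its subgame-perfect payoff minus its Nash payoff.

4

Management best-responds to each possible Union move:
- N1: BR = Y, leader payoff 7.
- N2: BR = W, leader payoff -8.
- N3: BR = X, leader payoff -6.
- N4: BR = W, leader payoff 3.
Among 7, -8, -6, 3, the best is 7 at N1. Subgame-perfect outcome: (N1, Y) with payoffs (7, 4).
Now find the simultaneous Nash equilibrium.
Union's best replies: W→N4; X→N1; Y→N3; Z→N2.
Management's best replies: N1→Y; N2→W; N3→X; N4→W.
The unique mutual best reply is (N4, W), giving (3, 9).
Union's commitment gain: 7 − 3 = 4.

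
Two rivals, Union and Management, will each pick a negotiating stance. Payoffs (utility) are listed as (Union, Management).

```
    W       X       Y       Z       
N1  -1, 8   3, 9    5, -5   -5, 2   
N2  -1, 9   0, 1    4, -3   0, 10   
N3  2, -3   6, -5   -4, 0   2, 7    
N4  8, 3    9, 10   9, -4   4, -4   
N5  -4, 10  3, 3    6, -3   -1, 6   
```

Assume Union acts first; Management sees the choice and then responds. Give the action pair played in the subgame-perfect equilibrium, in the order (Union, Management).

Work backward from Management's decision.
- N1: BR = X, leader payoff 3.
- N2: BR = Z, leader payoff 0.
- N3: BR = Z, leader payoff 2.
- N4: BR = X, leader payoff 9.
- N5: BR = W, leader payoff -4.
Maximizing over 3, 0, 2, 9, -4, Union chooses N4. Subgame-perfect outcome: (N4, X) with payoffs (9, 10).

(N4, X)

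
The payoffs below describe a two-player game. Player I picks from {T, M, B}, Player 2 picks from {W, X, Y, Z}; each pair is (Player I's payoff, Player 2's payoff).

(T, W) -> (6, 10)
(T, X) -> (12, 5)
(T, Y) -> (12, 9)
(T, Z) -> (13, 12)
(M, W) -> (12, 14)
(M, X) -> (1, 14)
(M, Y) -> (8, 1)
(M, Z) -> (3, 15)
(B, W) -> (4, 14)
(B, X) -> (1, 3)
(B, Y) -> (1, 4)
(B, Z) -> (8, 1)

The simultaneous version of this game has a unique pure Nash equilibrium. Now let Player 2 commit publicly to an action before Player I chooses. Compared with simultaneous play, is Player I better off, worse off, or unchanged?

Player I best-responds to each possible Player 2 move:
- W → Player I plays M (best of 6, 12, 4); Player 2 gets 14.
- X → Player I plays T (best of 12, 1, 1); Player 2 gets 5.
- Y → Player I plays T (best of 12, 8, 1); Player 2 gets 9.
- Z → Player I plays T (best of 13, 3, 8); Player 2 gets 12.
Player 2's induced payoffs are 14, 5, 9, 12, so Player 2 commits to W. Subgame-perfect outcome: (M, W) with payoffs (12, 14).
Now find the simultaneous Nash equilibrium.
Player I's best replies: W→M; X→T; Y→T; Z→T.
Player 2's best replies: T→Z; M→Z; B→W.
The unique mutual best reply is (T, Z), giving (13, 12).
Player I earns 12 sequentially versus 13 at the Nash outcome: worse off.

worse off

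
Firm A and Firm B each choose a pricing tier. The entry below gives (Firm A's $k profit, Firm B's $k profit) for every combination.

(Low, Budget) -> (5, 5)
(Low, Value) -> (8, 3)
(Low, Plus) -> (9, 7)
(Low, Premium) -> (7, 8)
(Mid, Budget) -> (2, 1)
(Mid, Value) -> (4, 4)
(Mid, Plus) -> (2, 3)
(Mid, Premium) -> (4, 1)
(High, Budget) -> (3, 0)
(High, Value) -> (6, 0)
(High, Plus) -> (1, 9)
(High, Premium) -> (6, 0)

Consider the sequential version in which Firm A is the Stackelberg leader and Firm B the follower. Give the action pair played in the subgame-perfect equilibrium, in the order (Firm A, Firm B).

(Low, Premium)

Solve by backward induction (Firm A leads).
- Low: Firm B compares 5, 3, 7, 8 and picks Premium; Firm A would get 7.
- Mid: Firm B compares 1, 4, 3, 1 and picks Value; Firm A would get 4.
- High: Firm B compares 0, 0, 9, 0 and picks Plus; Firm A would get 1.
Firm A's induced payoffs are 7, 4, 1, so Firm A commits to Low. Subgame-perfect outcome: (Low, Premium) with payoffs (7, 8).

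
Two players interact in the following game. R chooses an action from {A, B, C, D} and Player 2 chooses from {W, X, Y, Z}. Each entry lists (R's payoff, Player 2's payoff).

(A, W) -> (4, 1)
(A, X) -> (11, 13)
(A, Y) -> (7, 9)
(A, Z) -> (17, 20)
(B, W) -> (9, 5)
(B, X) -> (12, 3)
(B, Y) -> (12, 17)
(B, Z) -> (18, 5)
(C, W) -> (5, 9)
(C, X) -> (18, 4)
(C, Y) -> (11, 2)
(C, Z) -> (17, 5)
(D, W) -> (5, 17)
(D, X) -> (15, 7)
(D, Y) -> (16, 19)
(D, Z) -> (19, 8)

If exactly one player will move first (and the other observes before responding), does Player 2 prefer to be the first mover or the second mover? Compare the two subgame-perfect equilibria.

If R leads: Player 2's best replies are A→Z, B→Y, C→W, D→Y; R's induced payoffs 17, 12, 5, 16; outcome (A, Z), payoffs (17, 20).
If Player 2 leads: R's best replies are W→B, X→C, Y→D, Z→D; Player 2's induced payoffs 5, 4, 19, 8; outcome (D, Y), payoffs (16, 19).
Player 2 gets 19 moving first and 20 moving second, so Player 2 prefers to move second.

second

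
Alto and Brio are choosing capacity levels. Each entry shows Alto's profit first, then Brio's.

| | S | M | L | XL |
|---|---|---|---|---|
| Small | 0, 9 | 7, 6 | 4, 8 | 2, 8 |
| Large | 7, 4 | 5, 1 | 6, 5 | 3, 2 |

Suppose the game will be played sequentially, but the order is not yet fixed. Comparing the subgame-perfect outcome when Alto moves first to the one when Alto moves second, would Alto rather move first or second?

If Alto leads: Brio's best replies are Small→S, Large→L; Alto's induced payoffs 0, 6; outcome (Large, L), payoffs (6, 5).
If Brio leads: Alto's best replies are S→Large, M→Small, L→Large, XL→Large; Brio's induced payoffs 4, 6, 5, 2; outcome (Small, M), payoffs (7, 6).
Alto gets 6 moving first and 7 moving second, so Alto prefers to move second.

second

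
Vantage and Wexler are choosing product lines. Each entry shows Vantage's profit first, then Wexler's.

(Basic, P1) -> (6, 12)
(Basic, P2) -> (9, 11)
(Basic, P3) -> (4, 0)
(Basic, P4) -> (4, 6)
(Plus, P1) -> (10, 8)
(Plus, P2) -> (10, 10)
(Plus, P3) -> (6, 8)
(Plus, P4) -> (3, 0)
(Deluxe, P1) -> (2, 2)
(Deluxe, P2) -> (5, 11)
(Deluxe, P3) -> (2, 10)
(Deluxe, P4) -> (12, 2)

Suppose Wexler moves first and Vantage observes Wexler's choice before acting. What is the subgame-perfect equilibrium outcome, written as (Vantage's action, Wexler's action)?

Backward induction with Wexler moving first.
- P1: BR = Plus, leader payoff 8.
- P2: BR = Plus, leader payoff 10.
- P3: BR = Plus, leader payoff 8.
- P4: BR = Deluxe, leader payoff 2.
Wexler's induced payoffs are 8, 10, 8, 2, so Wexler commits to P2. Subgame-perfect outcome: (Plus, P2) with payoffs (10, 10).

(Plus, P2)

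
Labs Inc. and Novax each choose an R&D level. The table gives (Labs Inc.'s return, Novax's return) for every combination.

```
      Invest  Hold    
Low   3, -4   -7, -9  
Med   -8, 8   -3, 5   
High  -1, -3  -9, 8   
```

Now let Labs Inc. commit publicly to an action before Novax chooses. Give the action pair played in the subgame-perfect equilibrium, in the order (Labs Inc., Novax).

Novax best-responds to each possible Labs Inc. move:
- Low: BR = Invest, leader payoff 3.
- Med: BR = Invest, leader payoff -8.
- High: BR = Hold, leader payoff -9.
Maximizing over 3, -8, -9, Labs Inc. chooses Low. Subgame-perfect outcome: (Low, Invest) with payoffs (3, -4).

(Low, Invest)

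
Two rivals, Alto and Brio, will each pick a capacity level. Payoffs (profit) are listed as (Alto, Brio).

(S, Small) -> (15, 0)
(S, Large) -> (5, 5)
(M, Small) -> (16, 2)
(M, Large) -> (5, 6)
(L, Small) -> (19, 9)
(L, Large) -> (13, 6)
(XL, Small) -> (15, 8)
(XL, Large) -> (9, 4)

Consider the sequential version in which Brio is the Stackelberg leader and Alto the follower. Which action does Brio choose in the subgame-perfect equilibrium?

Work backward from Alto's decision.
- Small → Alto plays L (best of 15, 16, 19, 15); Brio gets 9.
- Large → Alto plays L (best of 5, 5, 13, 9); Brio gets 6.
Maximizing over 9, 6, Brio chooses Small. Subgame-perfect outcome: (L, Small) with payoffs (19, 9).

Small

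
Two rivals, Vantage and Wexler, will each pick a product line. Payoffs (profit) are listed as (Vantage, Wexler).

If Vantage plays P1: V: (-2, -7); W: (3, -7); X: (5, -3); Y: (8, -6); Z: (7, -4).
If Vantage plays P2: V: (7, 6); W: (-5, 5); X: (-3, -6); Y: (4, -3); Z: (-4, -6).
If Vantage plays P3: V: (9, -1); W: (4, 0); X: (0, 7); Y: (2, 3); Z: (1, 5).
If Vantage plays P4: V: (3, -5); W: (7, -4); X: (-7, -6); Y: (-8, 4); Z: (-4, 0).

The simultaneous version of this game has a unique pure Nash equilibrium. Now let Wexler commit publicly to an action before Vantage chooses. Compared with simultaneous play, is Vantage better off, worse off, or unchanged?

Solve by backward induction (Wexler leads).
- V: BR = P3, leader payoff -1.
- W: BR = P4, leader payoff -4.
- X: BR = P1, leader payoff -3.
- Y: BR = P1, leader payoff -6.
- Z: BR = P1, leader payoff -4.
Wexler's induced payoffs are -1, -4, -3, -6, -4, so Wexler commits to V. Subgame-perfect outcome: (P3, V) with payoffs (9, -1).
Now find the simultaneous Nash equilibrium.
Vantage's best replies: V→P3; W→P4; X→P1; Y→P1; Z→P1.
Wexler's best replies: P1→X; P2→V; P3→X; P4→Y.
Only (P1, X) has each player best-responding; Nash payoffs (5, -3).
Vantage earns 9 sequentially versus 5 at the Nash outcome: better off.

better off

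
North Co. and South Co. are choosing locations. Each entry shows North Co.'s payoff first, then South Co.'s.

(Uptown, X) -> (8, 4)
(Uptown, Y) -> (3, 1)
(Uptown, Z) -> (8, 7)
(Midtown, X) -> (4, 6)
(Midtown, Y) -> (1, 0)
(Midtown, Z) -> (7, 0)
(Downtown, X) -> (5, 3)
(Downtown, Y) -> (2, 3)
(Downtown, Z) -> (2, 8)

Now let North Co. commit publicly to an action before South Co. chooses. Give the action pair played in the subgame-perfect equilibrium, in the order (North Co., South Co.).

Work backward from South Co.'s decision.
- Uptown → South Co. plays Z (best of 4, 1, 7); North Co. gets 8.
- Midtown → South Co. plays X (best of 6, 0, 0); North Co. gets 4.
- Downtown → South Co. plays Z (best of 3, 3, 8); North Co. gets 2.
North Co.'s induced payoffs are 8, 4, 2, so North Co. commits to Uptown. Subgame-perfect outcome: (Uptown, Z) with payoffs (8, 7).

(Uptown, Z)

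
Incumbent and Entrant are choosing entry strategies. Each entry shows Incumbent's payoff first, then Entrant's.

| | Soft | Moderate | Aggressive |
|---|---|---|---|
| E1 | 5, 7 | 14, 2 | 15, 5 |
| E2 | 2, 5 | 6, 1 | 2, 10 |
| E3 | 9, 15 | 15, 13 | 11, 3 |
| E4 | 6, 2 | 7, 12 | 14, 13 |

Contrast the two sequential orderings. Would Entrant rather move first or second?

first

If Incumbent leads: Entrant's best replies are E1→Soft, E2→Aggressive, E3→Soft, E4→Aggressive; Incumbent's induced payoffs 5, 2, 9, 14; outcome (E4, Aggressive), payoffs (14, 13).
If Entrant leads: Incumbent's best replies are Soft→E3, Moderate→E3, Aggressive→E1; Entrant's induced payoffs 15, 13, 5; outcome (E3, Soft), payoffs (9, 15).
Entrant gets 15 moving first and 13 moving second, so Entrant prefers to move first.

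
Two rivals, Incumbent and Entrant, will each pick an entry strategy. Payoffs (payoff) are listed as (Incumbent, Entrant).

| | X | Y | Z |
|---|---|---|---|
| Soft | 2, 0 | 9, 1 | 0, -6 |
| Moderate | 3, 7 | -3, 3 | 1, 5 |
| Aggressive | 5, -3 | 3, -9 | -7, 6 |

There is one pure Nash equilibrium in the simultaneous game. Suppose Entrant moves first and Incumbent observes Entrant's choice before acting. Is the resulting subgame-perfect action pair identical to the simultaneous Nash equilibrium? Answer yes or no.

no

Solve by backward induction (Entrant leads).
- X → Incumbent plays Aggressive (best of 2, 3, 5); Entrant gets -3.
- Y → Incumbent plays Soft (best of 9, -3, 3); Entrant gets 1.
- Z → Incumbent plays Moderate (best of 0, 1, -7); Entrant gets 5.
Entrant's induced payoffs are -3, 1, 5, so Entrant commits to Z. Subgame-perfect outcome: (Moderate, Z) with payoffs (1, 5).
For the simultaneous game, intersect best replies.
Incumbent's best replies: X→Aggressive; Y→Soft; Z→Moderate.
Entrant's best replies: Soft→Y; Moderate→X; Aggressive→Z.
The unique mutual best reply is (Soft, Y), giving (9, 1).
Sequential outcome (Moderate, Z) differs from the Nash profile (Soft, Y).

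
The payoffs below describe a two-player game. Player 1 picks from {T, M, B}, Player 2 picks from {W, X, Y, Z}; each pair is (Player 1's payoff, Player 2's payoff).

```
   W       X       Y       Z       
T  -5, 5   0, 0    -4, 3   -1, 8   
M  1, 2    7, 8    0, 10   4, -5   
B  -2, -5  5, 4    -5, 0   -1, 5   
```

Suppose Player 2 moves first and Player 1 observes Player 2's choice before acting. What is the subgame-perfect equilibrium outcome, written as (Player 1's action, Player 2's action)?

Backward induction with Player 2 moving first.
- W: BR = M, leader payoff 2.
- X: BR = M, leader payoff 8.
- Y: BR = M, leader payoff 10.
- Z: BR = M, leader payoff -5.
Among 2, 8, 10, -5, the best is 10 at Y. Subgame-perfect outcome: (M, Y) with payoffs (0, 10).

(M, Y)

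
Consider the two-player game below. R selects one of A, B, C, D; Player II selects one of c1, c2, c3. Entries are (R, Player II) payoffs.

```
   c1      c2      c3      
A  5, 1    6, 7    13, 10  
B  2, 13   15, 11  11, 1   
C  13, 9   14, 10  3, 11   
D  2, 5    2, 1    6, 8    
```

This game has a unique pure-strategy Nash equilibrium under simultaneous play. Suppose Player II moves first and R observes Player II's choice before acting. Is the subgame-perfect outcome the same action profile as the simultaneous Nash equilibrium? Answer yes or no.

Work backward from R's decision.
- c1: R compares 5, 2, 13, 2 and picks C; Player II would get 9.
- c2: R compares 6, 15, 14, 2 and picks B; Player II would get 11.
- c3: R compares 13, 11, 3, 6 and picks A; Player II would get 10.
Among 9, 11, 10, the best is 11 at c2. Subgame-perfect outcome: (B, c2) with payoffs (15, 11).
For the simultaneous game, intersect best replies.
R's best replies: c1→C; c2→B; c3→A.
Player II's best replies: A→c3; B→c1; C→c3; D→c3.
Only (A, c3) has each player best-responding; Nash payoffs (13, 10).
Sequential outcome (B, c2) differs from the Nash profile (A, c3).

no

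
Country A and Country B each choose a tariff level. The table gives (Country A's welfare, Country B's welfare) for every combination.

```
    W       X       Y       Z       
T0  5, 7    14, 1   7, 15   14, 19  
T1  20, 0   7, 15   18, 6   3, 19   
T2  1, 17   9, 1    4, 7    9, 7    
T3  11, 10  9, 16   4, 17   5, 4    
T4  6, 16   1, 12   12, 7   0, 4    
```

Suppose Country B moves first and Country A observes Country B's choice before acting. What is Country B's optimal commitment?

Z

Solve by backward induction (Country B leads).
- W → Country A plays T1 (best of 5, 20, 1, 11, 6); Country B gets 0.
- X → Country A plays T0 (best of 14, 7, 9, 9, 1); Country B gets 1.
- Y → Country A plays T1 (best of 7, 18, 4, 4, 12); Country B gets 6.
- Z → Country A plays T0 (best of 14, 3, 9, 5, 0); Country B gets 19.
Among 0, 1, 6, 19, the best is 19 at Z. Subgame-perfect outcome: (T0, Z) with payoffs (14, 19).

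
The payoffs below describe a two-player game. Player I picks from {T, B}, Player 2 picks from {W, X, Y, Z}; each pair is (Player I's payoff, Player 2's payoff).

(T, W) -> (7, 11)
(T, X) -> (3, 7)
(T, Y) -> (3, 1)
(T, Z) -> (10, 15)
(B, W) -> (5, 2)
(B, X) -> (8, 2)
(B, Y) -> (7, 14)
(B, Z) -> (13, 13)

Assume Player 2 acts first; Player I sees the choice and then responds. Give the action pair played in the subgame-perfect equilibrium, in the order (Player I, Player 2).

(B, Y)

Player I best-responds to each possible Player 2 move:
- W: BR = T, leader payoff 11.
- X: BR = B, leader payoff 2.
- Y: BR = B, leader payoff 14.
- Z: BR = B, leader payoff 13.
Among 11, 2, 14, 13, the best is 14 at Y. Subgame-perfect outcome: (B, Y) with payoffs (7, 14).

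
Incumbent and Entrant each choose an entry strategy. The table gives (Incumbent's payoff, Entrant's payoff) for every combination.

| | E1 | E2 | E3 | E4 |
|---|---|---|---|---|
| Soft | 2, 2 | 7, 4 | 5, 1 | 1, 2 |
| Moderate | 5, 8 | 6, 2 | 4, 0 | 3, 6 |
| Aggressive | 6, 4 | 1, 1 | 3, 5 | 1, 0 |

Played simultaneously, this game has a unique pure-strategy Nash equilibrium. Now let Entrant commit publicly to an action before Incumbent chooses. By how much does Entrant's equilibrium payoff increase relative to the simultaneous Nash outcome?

Solve by backward induction (Entrant leads).
- E1: BR = Aggressive, leader payoff 4.
- E2: BR = Soft, leader payoff 4.
- E3: BR = Soft, leader payoff 1.
- E4: BR = Moderate, leader payoff 6.
Maximizing over 4, 4, 1, 6, Entrant chooses E4. Subgame-perfect outcome: (Moderate, E4) with payoffs (3, 6).
For the simultaneous game, intersect best replies.
Incumbent's best replies: E1→Aggressive; E2→Soft; E3→Soft; E4→Moderate.
Entrant's best replies: Soft→E2; Moderate→E1; Aggressive→E3.
Only (Soft, E2) has each player best-responding; Nash payoffs (7, 4).
Entrant's commitment gain: 6 − 4 = 2.

2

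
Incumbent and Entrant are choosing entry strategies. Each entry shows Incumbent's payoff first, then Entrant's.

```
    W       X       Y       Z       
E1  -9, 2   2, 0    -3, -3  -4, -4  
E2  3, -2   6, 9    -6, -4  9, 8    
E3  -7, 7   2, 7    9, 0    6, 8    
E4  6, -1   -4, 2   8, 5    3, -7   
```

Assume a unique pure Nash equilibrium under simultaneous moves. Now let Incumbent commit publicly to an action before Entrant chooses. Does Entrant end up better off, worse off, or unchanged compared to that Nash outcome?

worse off

Entrant best-responds to each possible Incumbent move:
- E1: BR = W, leader payoff -9.
- E2: BR = X, leader payoff 6.
- E3: BR = Z, leader payoff 6.
- E4: BR = Y, leader payoff 8.
Maximizing over -9, 6, 6, 8, Incumbent chooses E4. Subgame-perfect outcome: (E4, Y) with payoffs (8, 5).
For the simultaneous game, intersect best replies.
Incumbent's best replies: W→E4; X→E2; Y→E3; Z→E2.
Entrant's best replies: E1→W; E2→X; E3→Z; E4→Y.
Only (E2, X) has each player best-responding; Nash payoffs (6, 9).
Entrant earns 5 sequentially versus 9 at the Nash outcome: worse off.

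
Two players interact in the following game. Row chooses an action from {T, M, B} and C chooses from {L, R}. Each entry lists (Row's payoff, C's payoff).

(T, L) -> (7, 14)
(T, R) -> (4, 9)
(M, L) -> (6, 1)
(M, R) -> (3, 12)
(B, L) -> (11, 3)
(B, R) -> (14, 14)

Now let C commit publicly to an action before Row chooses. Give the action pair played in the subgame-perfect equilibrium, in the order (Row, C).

Row best-responds to each possible C move:
- L: Row compares 7, 6, 11 and picks B; C would get 3.
- R: Row compares 4, 3, 14 and picks B; C would get 14.
C's induced payoffs are 3, 14, so C commits to R. Subgame-perfect outcome: (B, R) with payoffs (14, 14).

(B, R)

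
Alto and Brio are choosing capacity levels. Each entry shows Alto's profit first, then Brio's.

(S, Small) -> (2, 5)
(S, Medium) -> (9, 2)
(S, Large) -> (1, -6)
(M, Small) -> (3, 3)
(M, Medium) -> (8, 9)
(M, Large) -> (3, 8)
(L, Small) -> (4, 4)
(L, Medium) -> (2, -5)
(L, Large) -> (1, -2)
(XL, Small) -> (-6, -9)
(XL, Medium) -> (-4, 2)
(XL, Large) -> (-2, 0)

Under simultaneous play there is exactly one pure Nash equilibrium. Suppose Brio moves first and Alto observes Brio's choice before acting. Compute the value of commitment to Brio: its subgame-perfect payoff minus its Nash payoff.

Backward induction with Brio moving first.
- Small → Alto plays L (best of 2, 3, 4, -6); Brio gets 4.
- Medium → Alto plays S (best of 9, 8, 2, -4); Brio gets 2.
- Large → Alto plays M (best of 1, 3, 1, -2); Brio gets 8.
Brio's induced payoffs are 4, 2, 8, so Brio commits to Large. Subgame-perfect outcome: (M, Large) with payoffs (3, 8).
Now find the simultaneous Nash equilibrium.
Alto's best replies: Small→L; Medium→S; Large→M.
Brio's best replies: S→Small; M→Medium; L→Small; XL→Medium.
The unique mutual best reply is (L, Small), giving (4, 4).
Brio's commitment gain: 8 − 4 = 4.

4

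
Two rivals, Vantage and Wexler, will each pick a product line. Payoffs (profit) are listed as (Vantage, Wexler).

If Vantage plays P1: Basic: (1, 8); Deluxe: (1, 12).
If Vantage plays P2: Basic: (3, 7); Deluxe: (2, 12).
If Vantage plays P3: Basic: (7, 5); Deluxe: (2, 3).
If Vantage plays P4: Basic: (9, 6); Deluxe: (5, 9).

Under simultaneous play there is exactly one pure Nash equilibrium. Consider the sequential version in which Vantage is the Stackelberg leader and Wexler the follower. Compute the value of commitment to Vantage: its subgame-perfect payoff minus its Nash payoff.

Solve by backward induction (Vantage leads).
- P1: Wexler compares 8, 12 and picks Deluxe; Vantage would get 1.
- P2: Wexler compares 7, 12 and picks Deluxe; Vantage would get 2.
- P3: Wexler compares 5, 3 and picks Basic; Vantage would get 7.
- P4: Wexler compares 6, 9 and picks Deluxe; Vantage would get 5.
Vantage's induced payoffs are 1, 2, 7, 5, so Vantage commits to P3. Subgame-perfect outcome: (P3, Basic) with payoffs (7, 5).
Now find the simultaneous Nash equilibrium.
Vantage's best replies: Basic→P4; Deluxe→P4.
Wexler's best replies: P1→Deluxe; P2→Deluxe; P3→Basic; P4→Deluxe.
The unique mutual best reply is (P4, Deluxe), giving (5, 9).
Vantage's commitment gain: 7 − 5 = 2.

2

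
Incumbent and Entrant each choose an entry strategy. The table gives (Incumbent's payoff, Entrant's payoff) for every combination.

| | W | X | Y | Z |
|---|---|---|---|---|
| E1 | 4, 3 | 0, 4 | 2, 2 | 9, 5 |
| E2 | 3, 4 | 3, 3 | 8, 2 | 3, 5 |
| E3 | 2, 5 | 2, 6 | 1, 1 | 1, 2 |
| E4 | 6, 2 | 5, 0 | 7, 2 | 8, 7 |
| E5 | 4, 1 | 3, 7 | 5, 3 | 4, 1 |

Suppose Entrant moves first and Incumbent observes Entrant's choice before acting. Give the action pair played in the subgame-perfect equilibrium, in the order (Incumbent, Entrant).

Work backward from Incumbent's decision.
- W → Incumbent plays E4 (best of 4, 3, 2, 6, 4); Entrant gets 2.
- X → Incumbent plays E4 (best of 0, 3, 2, 5, 3); Entrant gets 0.
- Y → Incumbent plays E2 (best of 2, 8, 1, 7, 5); Entrant gets 2.
- Z → Incumbent plays E1 (best of 9, 3, 1, 8, 4); Entrant gets 5.
Entrant's induced payoffs are 2, 0, 2, 5, so Entrant commits to Z. Subgame-perfect outcome: (E1, Z) with payoffs (9, 5).

(E1, Z)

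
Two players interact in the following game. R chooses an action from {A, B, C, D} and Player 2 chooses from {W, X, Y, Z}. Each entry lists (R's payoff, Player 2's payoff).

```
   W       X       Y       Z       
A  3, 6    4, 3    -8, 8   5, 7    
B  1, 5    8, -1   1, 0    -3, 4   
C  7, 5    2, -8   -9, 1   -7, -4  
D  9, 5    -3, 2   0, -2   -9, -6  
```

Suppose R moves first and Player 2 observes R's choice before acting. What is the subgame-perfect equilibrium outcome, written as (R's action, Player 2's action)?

Player 2 best-responds to each possible R move:
- A → Player 2 plays Y (best of 6, 3, 8, 7); R gets -8.
- B → Player 2 plays W (best of 5, -1, 0, 4); R gets 1.
- C → Player 2 plays W (best of 5, -8, 1, -4); R gets 7.
- D → Player 2 plays W (best of 5, 2, -2, -6); R gets 9.
Among -8, 1, 7, 9, the best is 9 at D. Subgame-perfect outcome: (D, W) with payoffs (9, 5).

(D, W)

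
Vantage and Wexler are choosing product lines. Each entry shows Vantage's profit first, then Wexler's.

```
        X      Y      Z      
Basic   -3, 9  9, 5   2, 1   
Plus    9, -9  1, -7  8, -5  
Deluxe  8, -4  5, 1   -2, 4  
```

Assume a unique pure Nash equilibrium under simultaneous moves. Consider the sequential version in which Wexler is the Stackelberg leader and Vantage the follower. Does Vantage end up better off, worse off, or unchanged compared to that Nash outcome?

Solve by backward induction (Wexler leads).
- X: BR = Plus, leader payoff -9.
- Y: BR = Basic, leader payoff 5.
- Z: BR = Plus, leader payoff -5.
Among -9, 5, -5, the best is 5 at Y. Subgame-perfect outcome: (Basic, Y) with payoffs (9, 5).
Under simultaneous play:
Vantage's best replies: X→Plus; Y→Basic; Z→Plus.
Wexler's best replies: Basic→X; Plus→Z; Deluxe→Z.
The unique mutual best reply is (Plus, Z), giving (8, -5).
Vantage earns 9 sequentially versus 8 at the Nash outcome: better off.

better off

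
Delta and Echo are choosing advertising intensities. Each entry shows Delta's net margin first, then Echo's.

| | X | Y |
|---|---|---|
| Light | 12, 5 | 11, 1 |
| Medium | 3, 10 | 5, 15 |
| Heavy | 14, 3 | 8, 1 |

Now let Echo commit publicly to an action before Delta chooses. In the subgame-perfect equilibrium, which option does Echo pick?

X

Work backward from Delta's decision.
- X: Delta compares 12, 3, 14 and picks Heavy; Echo would get 3.
- Y: Delta compares 11, 5, 8 and picks Light; Echo would get 1.
Maximizing over 3, 1, Echo chooses X. Subgame-perfect outcome: (Heavy, X) with payoffs (14, 3).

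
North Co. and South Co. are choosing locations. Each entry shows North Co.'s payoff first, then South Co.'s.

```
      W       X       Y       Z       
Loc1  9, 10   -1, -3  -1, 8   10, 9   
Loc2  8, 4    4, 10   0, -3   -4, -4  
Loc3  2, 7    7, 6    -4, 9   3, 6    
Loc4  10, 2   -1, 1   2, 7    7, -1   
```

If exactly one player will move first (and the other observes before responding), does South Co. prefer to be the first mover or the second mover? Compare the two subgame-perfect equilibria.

second

If North Co. leads: South Co.'s best replies are Loc1→W, Loc2→X, Loc3→Y, Loc4→Y; North Co.'s induced payoffs 9, 4, -4, 2; outcome (Loc1, W), payoffs (9, 10).
If South Co. leads: North Co.'s best replies are W→Loc4, X→Loc3, Y→Loc4, Z→Loc1; South Co.'s induced payoffs 2, 6, 7, 9; outcome (Loc1, Z), payoffs (10, 9).
South Co. gets 9 moving first and 10 moving second, so South Co. prefers to move second.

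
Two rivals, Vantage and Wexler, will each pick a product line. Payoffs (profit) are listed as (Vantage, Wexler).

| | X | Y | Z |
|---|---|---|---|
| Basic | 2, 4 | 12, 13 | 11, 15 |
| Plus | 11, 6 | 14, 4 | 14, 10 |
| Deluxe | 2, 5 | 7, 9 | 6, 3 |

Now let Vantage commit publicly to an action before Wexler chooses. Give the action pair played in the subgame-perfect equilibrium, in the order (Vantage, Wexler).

Backward induction with Vantage moving first.
- Basic: Wexler compares 4, 13, 15 and picks Z; Vantage would get 11.
- Plus: Wexler compares 6, 4, 10 and picks Z; Vantage would get 14.
- Deluxe: Wexler compares 5, 9, 3 and picks Y; Vantage would get 7.
Vantage's induced payoffs are 11, 14, 7, so Vantage commits to Plus. Subgame-perfect outcome: (Plus, Z) with payoffs (14, 10).

(Plus, Z)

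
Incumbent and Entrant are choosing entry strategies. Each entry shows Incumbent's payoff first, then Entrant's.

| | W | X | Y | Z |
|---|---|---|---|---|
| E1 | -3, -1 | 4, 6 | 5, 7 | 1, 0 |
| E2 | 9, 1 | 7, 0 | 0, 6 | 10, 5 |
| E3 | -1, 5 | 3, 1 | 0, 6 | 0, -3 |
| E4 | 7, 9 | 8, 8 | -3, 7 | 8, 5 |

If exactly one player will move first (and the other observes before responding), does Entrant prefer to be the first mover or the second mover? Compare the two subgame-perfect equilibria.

If Incumbent leads: Entrant's best replies are E1→Y, E2→Y, E3→Y, E4→W; Incumbent's induced payoffs 5, 0, 0, 7; outcome (E4, W), payoffs (7, 9).
If Entrant leads: Incumbent's best replies are W→E2, X→E4, Y→E1, Z→E2; Entrant's induced payoffs 1, 8, 7, 5; outcome (E4, X), payoffs (8, 8).
Entrant gets 8 moving first and 9 moving second, so Entrant prefers to move second.

second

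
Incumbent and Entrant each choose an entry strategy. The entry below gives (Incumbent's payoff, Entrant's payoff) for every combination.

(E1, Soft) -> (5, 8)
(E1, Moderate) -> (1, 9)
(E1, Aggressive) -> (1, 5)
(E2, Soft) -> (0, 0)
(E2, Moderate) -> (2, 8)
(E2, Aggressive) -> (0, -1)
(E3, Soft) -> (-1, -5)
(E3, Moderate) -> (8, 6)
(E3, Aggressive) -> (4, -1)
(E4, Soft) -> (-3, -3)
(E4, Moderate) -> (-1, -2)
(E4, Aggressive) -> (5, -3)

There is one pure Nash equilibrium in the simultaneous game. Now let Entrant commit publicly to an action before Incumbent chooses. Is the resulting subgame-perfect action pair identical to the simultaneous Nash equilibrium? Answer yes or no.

Solve by backward induction (Entrant leads).
- Soft → Incumbent plays E1 (best of 5, 0, -1, -3); Entrant gets 8.
- Moderate → Incumbent plays E3 (best of 1, 2, 8, -1); Entrant gets 6.
- Aggressive → Incumbent plays E4 (best of 1, 0, 4, 5); Entrant gets -3.
Maximizing over 8, 6, -3, Entrant chooses Soft. Subgame-perfect outcome: (E1, Soft) with payoffs (5, 8).
Now find the simultaneous Nash equilibrium.
Incumbent's best replies: Soft→E1; Moderate→E3; Aggressive→E4.
Entrant's best replies: E1→Moderate; E2→Moderate; E3→Moderate; E4→Moderate.
Only (E3, Moderate) has each player best-responding; Nash payoffs (8, 6).
Sequential outcome (E1, Soft) differs from the Nash profile (E3, Moderate).

no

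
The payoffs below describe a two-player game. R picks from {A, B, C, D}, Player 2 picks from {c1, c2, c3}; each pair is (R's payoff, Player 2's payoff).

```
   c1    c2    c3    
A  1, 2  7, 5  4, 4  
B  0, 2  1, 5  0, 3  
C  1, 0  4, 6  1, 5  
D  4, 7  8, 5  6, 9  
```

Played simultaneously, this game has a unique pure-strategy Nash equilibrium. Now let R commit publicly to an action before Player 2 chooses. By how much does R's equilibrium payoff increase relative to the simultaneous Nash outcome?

Backward induction with R moving first.
- A: Player 2 compares 2, 5, 4 and picks c2; R would get 7.
- B: Player 2 compares 2, 5, 3 and picks c2; R would get 1.
- C: Player 2 compares 0, 6, 5 and picks c2; R would get 4.
- D: Player 2 compares 7, 5, 9 and picks c3; R would get 6.
R's induced payoffs are 7, 1, 4, 6, so R commits to A. Subgame-perfect outcome: (A, c2) with payoffs (7, 5).
Now find the simultaneous Nash equilibrium.
R's best replies: c1→D; c2→D; c3→D.
Player 2's best replies: A→c2; B→c2; C→c2; D→c3.
Only (D, c3) has each player best-responding; Nash payoffs (6, 9).
R's commitment gain: 7 − 6 = 1.

1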